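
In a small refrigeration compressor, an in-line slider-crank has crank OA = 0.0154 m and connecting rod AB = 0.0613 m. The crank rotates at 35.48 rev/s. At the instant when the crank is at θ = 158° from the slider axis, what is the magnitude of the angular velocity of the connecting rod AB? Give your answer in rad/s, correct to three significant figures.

ω = 222.9 rad/s (converted from 35.48 rev/s).
The rod makes angle φ with the slider axis where L sinφ = r sinθ; differentiating, L cosφ·φ̇ = r ω cosθ.
L cosφ = √(L² − r² sin²θ) = 0.061028 m.
|ω_rod| = r ω |cosθ| / √(L² − r² sin²θ) = 0.0154·222.9·0.92718/0.061028 = 52.158 rad/s.

52.2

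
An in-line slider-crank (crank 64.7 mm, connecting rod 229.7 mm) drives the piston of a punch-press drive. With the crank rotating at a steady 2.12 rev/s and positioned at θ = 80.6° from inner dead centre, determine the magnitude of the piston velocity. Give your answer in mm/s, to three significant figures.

ω = 2π·2.12 = 13.32 rad/s
For an in-line slider-crank, x = r cosθ + √(L² − r² sin²θ), so v = −rω sinθ·[1 + r cosθ/√(L² − r² sin²θ)].
With r = 0.0647 m, L = 0.2297 m, θ = 80.6°: √(L² − r² sin²θ) = 0.22065 m.
v = −0.0647·13.32·0.98657·[1 + 0.0647·0.16333/0.22065] = -0.89097 m/s.
|v| = 0.89097 m/s = 890.97 mm/s.

891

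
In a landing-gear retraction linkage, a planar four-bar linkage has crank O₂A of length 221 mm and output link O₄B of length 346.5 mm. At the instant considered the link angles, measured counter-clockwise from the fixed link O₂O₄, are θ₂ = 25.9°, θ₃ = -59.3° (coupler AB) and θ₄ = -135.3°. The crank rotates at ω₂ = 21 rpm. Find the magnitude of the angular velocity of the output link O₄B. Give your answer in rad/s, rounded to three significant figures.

1.44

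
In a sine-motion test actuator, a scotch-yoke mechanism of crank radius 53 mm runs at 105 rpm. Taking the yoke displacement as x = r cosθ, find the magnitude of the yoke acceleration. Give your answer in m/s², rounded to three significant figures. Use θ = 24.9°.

5.81

ω = 11 rad/s (from 105 rpm).
x = r cosθ ⇒ ẍ = −rω² cosθ (ω constant).
|a| = rω²|cosθ| = 0.053·(11)²·|cos 24.9°| = 5.8122 m/s².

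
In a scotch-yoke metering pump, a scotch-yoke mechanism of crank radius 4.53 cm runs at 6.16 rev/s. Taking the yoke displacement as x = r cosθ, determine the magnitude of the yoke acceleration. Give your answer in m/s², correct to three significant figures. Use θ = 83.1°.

8.15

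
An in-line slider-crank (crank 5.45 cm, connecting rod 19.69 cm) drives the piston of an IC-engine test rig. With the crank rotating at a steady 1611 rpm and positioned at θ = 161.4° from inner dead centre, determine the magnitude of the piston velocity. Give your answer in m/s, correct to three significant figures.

ω = 2π·1611/60 = 168.7 rad/s
For an in-line slider-crank, x = r cosθ + √(L² − r² sin²θ), so v = −rω sinθ·[1 + r cosθ/√(L² − r² sin²θ)].
With r = 0.0545 m, L = 0.1969 m, θ = 161.4°: √(L² − r² sin²θ) = 0.19613 m.
v = −0.0545·168.7·0.31896·[1 + 0.0545·-0.94777/0.19613] = -2.1603 m/s.
|v| = 2.1603 m/s.

2.16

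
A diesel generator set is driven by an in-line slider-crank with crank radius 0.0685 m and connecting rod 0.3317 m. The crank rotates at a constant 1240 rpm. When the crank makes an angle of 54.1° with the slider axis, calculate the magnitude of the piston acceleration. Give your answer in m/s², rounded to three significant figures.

604

ω = 2π·1240/60 = 129.9 rad/s
x(θ) = r cosθ + √(L² − r² sin²θ); with ω constant, a = ω²·d²x/dθ².
d²x/dθ² = −r cosθ − r²(cos2θ)/√u − r⁴ sin²2θ/(4u^{3/2}),  u = L² − r² sin²θ = 0.106946 m².
Substituting r = 0.0685 m, L = 0.3317 m, θ = 54.1°: d²x/dθ² = -0.035827 m.
a = ω²·d²x/dθ² = (129.9)²·(-0.035827) = -604.1 m/s²;  |a| = 604.1 m/s².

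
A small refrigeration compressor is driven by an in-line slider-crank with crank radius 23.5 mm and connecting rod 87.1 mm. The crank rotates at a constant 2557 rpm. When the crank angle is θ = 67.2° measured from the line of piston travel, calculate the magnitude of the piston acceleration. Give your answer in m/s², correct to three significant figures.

ω = 2π·2557/60 = 267.8 rad/s
x(θ) = r cosθ + √(L² − r² sin²θ); with ω constant, a = ω²·d²x/dθ².
d²x/dθ² = −r cosθ − r²(cos2θ)/√u − r⁴ sin²2θ/(4u^{3/2}),  u = L² − r² sin²θ = 0.00711709 m².
Substituting r = 0.0235 m, L = 0.0871 m, θ = 67.2°: d²x/dθ² = -0.0045914 m.
a = ω²·d²x/dθ² = (267.8)²·(-0.0045914) = -329.2 m/s²;  |a| = 329.2 m/s².

329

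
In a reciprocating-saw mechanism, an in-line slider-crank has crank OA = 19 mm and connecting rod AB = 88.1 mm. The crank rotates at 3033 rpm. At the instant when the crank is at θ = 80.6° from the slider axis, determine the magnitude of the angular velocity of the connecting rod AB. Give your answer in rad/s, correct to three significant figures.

ω = 317.6 rad/s (converted from 3033 rpm).
The rod makes angle φ with the slider axis where L sinφ = r sinθ; differentiating, L cosφ·φ̇ = r ω cosθ.
L cosφ = √(L² − r² sin²θ) = 0.086083 m.
|ω_rod| = r ω |cosθ| / √(L² − r² sin²θ) = 0.019·317.6·0.16333/0.086083 = 11.45 rad/s.

11.4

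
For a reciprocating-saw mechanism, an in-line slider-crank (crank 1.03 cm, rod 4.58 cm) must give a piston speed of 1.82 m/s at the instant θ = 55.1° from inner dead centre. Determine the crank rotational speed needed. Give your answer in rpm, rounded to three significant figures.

1820

For an in-line slider-crank, |v_piston| = rω|sinθ|·[1 + r cosθ/√(L² − r² sin²θ)].
With r = 0.0103 m, L = 0.0458 m, θ = 55.1°: the bracketed kinematic factor |dx/dθ| = 0.0095535 m.
ω = v/|dx/dθ| = 1.82/0.0095535 = 190.51 rad/s.
N = 60ω/(2π) = 1819.2 rpm.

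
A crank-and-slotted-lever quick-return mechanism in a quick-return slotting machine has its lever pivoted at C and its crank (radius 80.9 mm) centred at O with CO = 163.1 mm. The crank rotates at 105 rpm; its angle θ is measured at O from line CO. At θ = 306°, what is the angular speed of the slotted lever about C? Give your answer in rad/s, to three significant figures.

ω = 11 rad/s (from 105 rpm).
Crank pin A relative to C: A = (d + r cosθ, r sinθ); lever angle φ = atan2(r sinθ, d + r cosθ).
Differentiating tanφ: φ̇ = rω(d cosθ + r)/(d² + r² + 2dr cosθ).
d² + r² + 2dr cosθ = |CA|² = 0.0486578 m²;  d cosθ + r = +0.17677 m.
|ω_lever| = |0.0809·11·+0.17677| / 0.0486578 = 3.2316 rad/s.

3.23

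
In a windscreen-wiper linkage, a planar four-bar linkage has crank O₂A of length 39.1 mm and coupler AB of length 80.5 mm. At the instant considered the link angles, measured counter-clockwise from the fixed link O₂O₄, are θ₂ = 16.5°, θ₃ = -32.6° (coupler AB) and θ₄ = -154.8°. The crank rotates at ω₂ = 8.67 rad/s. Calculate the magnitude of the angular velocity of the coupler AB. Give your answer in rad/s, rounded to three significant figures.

ω₂ = 8.67 rad/s
Differentiating the loop-closure r₂e^{iθ₂}+r₃e^{iθ₃}=r₁+r₄e^{iθ₄} gives r₂ω₂e^{iθ₂}+r₃ω₃e^{iθ₃}=r₄ω₄e^{iθ₄}.
Eliminating the other unknown: ω₃ = r₂ω₂ sin(θ₄−θ₂) / [r₃ sin(θ₃−θ₄)].
Numerator sine = -0.15126; denominator sine = +0.84619.
Result = 0.0391·8.67·(-0.15126) / (0.0805·(+0.84619)) = -0.75276 rad/s; magnitude 0.75276 rad/s.

0.753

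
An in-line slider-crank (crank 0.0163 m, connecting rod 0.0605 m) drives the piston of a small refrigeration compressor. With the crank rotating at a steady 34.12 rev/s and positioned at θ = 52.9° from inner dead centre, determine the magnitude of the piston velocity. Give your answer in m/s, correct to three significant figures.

ω = 2π·34.1 = 214.4 rad/s
For an in-line slider-crank, x = r cosθ + √(L² − r² sin²θ), so v = −rω sinθ·[1 + r cosθ/√(L² − r² sin²θ)].
With r = 0.0163 m, L = 0.0605 m, θ = 52.9°: √(L² − r² sin²θ) = 0.059087 m.
v = −0.0163·214.4·0.79758·[1 + 0.0163·0.60321/0.059087] = -3.2509 m/s.
|v| = 3.2509 m/s.

3.25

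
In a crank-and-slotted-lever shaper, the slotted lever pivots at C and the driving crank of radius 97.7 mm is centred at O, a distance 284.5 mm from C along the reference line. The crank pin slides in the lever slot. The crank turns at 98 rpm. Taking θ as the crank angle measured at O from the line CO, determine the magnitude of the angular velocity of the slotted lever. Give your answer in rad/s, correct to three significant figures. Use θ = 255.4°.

ω = 10.26 rad/s (from 98 rpm).
Crank pin A relative to C: A = (d + r cosθ, r sinθ); lever angle φ = atan2(r sinθ, d + r cosθ).
Differentiating tanφ: φ̇ = rω(d cosθ + r)/(d² + r² + 2dr cosθ).
d² + r² + 2dr cosθ = |CA|² = 0.0764727 m²;  d cosθ + r = +0.025986 m.
|ω_lever| = |0.0977·10.26·+0.025986| / 0.0764727 = 0.34071 rad/s.

0.341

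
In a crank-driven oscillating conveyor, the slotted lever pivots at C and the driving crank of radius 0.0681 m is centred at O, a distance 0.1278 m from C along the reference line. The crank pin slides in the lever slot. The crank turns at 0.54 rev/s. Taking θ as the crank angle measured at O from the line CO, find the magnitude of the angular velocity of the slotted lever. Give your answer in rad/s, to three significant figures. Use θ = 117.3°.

0.169

ω = 3.393 rad/s (from 0.54 rev/s).
Crank pin A relative to C: A = (d + r cosθ, r sinθ); lever angle φ = atan2(r sinθ, d + r cosθ).
Differentiating tanφ: φ̇ = rω(d cosθ + r)/(d² + r² + 2dr cosθ).
d² + r² + 2dr cosθ = |CA|² = 0.012987 m²;  d cosθ + r = +0.0094846 m.
|ω_lever| = |0.0681·3.393·+0.0094846| / 0.012987 = 0.16874 rad/s.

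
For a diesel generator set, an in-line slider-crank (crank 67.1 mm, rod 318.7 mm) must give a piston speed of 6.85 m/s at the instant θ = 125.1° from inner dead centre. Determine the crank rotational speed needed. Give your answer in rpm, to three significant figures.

For an in-line slider-crank, |v_piston| = rω|sinθ|·[1 + r cosθ/√(L² − r² sin²θ)].
With r = 0.0671 m, L = 0.3187 m, θ = 125.1°: the bracketed kinematic factor |dx/dθ| = 0.048151 m.
ω = v/|dx/dθ| = 6.85/0.048151 = 142.26 rad/s.
N = 60ω/(2π) = 1358.5 rpm.

1360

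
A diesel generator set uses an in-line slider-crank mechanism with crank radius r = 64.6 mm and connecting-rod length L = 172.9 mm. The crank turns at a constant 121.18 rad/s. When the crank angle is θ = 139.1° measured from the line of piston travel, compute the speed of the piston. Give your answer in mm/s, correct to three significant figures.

ω = 121.2 rad/s
For an in-line slider-crank, x = r cosθ + √(L² − r² sin²θ), so v = −rω sinθ·[1 + r cosθ/√(L² − r² sin²θ)].
With r = 0.0646 m, L = 0.1729 m, θ = 139.1°: √(L² − r² sin²θ) = 0.16765 m.
v = −0.0646·121.2·0.65474·[1 + 0.0646·-0.75585/0.16765] = -3.6326 m/s.
|v| = 3.6326 m/s = 3632.6 mm/s.

3630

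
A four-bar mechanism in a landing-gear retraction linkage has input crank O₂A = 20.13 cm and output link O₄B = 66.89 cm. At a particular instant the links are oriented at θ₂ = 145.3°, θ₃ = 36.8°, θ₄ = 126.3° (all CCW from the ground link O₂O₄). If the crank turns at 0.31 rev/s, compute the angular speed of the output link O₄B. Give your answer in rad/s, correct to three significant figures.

0.556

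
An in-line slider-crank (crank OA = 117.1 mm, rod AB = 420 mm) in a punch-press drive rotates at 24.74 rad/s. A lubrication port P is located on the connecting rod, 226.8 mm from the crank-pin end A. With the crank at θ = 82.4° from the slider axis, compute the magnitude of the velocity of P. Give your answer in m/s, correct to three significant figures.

ω = 24.74 rad/s.  Crank-pin speed |V_A| = rω = 2.8971 m/s, perpendicular to OA.
Rod angle: sinφ = −(r/L) sinθ ⇒ φ = -16.043°; ω_rod = −rω cosθ/√(L²−r²sin²θ) = -0.94924 rad/s.
V_P = V_A + ω_rod × AP, with AP = 0.2268 m along the rod.
Components: V_Px = −rω sinθ − a·ω_rod·sinφ = -2.9311 m/s;  V_Py = rω cosθ + a·ω_rod·cosφ = +0.17625 m/s.
|V_P| = √(V_Px² + V_Py²) = 2.9364 m/s.

2.94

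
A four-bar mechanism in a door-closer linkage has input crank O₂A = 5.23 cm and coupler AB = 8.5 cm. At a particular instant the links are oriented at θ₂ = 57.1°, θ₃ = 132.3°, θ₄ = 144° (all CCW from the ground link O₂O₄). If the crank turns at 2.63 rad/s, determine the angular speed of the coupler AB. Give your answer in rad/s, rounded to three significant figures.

7.97

ω₂ = 2.63 rad/s
Differentiating the loop-closure r₂e^{iθ₂}+r₃e^{iθ₃}=r₁+r₄e^{iθ₄} gives r₂ω₂e^{iθ₂}+r₃ω₃e^{iθ₃}=r₄ω₄e^{iθ₄}.
Eliminating the other unknown: ω₃ = r₂ω₂ sin(θ₄−θ₂) / [r₃ sin(θ₃−θ₄)].
Numerator sine = +0.99854; denominator sine = -0.20279.
Result = 0.0523·2.63·(+0.99854) / (0.085·(-0.20279)) = -7.9682 rad/s; magnitude 7.9682 rad/s.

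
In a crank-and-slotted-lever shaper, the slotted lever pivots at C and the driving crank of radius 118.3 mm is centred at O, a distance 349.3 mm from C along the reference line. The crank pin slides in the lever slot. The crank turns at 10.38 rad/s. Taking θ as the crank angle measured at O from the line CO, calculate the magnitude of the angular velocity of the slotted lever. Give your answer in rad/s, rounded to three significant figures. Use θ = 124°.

1.05

ω = 10.38 rad/s
Crank pin A relative to C: A = (d + r cosθ, r sinθ); lever angle φ = atan2(r sinθ, d + r cosθ).
Differentiating tanφ: φ̇ = rω(d cosθ + r)/(d² + r² + 2dr cosθ).
d² + r² + 2dr cosθ = |CA|² = 0.0897912 m²;  d cosθ + r = -0.077026 m.
|ω_lever| = |0.1183·10.38·-0.077026| / 0.0897912 = 1.0534 rad/s.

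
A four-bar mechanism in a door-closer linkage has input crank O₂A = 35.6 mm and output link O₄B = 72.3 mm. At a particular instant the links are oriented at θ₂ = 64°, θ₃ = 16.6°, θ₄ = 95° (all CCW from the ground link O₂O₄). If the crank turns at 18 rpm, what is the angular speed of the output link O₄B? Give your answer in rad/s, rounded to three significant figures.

ω₂ = 1.885 rad/s (from 18 rpm).
Differentiating the loop-closure r₂e^{iθ₂}+r₃e^{iθ₃}=r₁+r₄e^{iθ₄} gives r₂ω₂e^{iθ₂}+r₃ω₃e^{iθ₃}=r₄ω₄e^{iθ₄}.
Eliminating the other unknown: ω₄ = r₂ω₂ sin(θ₂−θ₃) / [r₄ sin(θ₄−θ₃)].
Numerator sine = +0.73610; denominator sine = +0.97958.
Result = 0.0356·1.885·(+0.73610) / (0.0723·(+0.97958)) = +0.69745 rad/s; magnitude 0.69745 rad/s.

0.697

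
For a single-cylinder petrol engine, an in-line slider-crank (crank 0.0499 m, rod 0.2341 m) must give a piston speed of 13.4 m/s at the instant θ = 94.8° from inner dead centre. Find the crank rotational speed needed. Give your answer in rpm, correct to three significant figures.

2620

For an in-line slider-crank, |v_piston| = rω|sinθ|·[1 + r cosθ/√(L² − r² sin²θ)].
With r = 0.0499 m, L = 0.2341 m, θ = 94.8°: the bracketed kinematic factor |dx/dθ| = 0.048817 m.
ω = v/|dx/dθ| = 13.4/0.048817 = 274.49 rad/s.
N = 60ω/(2π) = 2621.2 rpm.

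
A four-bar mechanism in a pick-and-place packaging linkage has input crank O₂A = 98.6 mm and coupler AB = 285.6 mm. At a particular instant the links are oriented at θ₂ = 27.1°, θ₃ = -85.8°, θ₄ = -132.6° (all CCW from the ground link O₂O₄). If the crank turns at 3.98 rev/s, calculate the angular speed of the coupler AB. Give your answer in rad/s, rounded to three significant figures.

4.11

ω₂ = 25.01 rad/s (from 3.98 rev/s).
Differentiating the loop-closure r₂e^{iθ₂}+r₃e^{iθ₃}=r₁+r₄e^{iθ₄} gives r₂ω₂e^{iθ₂}+r₃ω₃e^{iθ₃}=r₄ω₄e^{iθ₄}.
Eliminating the other unknown: ω₃ = r₂ω₂ sin(θ₄−θ₂) / [r₃ sin(θ₃−θ₄)].
Numerator sine = -0.34694; denominator sine = +0.72897.
Result = 0.0986·25.01·(-0.34694) / (0.2856·(+0.72897)) = -4.1089 rad/s; magnitude 4.1089 rad/s.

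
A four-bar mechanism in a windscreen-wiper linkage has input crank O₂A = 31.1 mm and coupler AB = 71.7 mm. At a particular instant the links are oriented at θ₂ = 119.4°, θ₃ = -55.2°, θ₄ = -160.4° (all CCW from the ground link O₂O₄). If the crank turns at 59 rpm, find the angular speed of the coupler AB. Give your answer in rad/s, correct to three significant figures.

ω₂ = 6.178 rad/s (from 59 rpm).
Differentiating the loop-closure r₂e^{iθ₂}+r₃e^{iθ₃}=r₁+r₄e^{iθ₄} gives r₂ω₂e^{iθ₂}+r₃ω₃e^{iθ₃}=r₄ω₄e^{iθ₄}.
Eliminating the other unknown: ω₃ = r₂ω₂ sin(θ₄−θ₂) / [r₃ sin(θ₃−θ₄)].
Numerator sine = +0.98541; denominator sine = +0.96502.
Result = 0.0311·6.178·(+0.98541) / (0.0717·(+0.96502)) = +2.7365 rad/s; magnitude 2.7365 rad/s.

2.74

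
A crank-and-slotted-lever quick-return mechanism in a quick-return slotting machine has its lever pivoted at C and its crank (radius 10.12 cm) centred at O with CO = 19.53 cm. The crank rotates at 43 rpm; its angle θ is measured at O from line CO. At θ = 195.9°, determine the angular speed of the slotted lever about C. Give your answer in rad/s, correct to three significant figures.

3.81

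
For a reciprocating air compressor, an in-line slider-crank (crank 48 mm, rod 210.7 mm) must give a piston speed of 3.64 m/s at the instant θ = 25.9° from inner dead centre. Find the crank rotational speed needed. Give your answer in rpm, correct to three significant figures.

1370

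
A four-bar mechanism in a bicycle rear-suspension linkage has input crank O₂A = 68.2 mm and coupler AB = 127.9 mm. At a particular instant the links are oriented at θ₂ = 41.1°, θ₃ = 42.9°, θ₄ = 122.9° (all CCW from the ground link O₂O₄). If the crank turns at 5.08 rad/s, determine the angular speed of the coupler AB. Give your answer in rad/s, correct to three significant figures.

ω₂ = 5.08 rad/s
Differentiating the loop-closure r₂e^{iθ₂}+r₃e^{iθ₃}=r₁+r₄e^{iθ₄} gives r₂ω₂e^{iθ₂}+r₃ω₃e^{iθ₃}=r₄ω₄e^{iθ₄}.
Eliminating the other unknown: ω₃ = r₂ω₂ sin(θ₄−θ₂) / [r₃ sin(θ₃−θ₄)].
Numerator sine = +0.98978; denominator sine = -0.98481.
Result = 0.0682·5.08·(+0.98978) / (0.1279·(-0.98481)) = -2.7225 rad/s; magnitude 2.7225 rad/s.

2.72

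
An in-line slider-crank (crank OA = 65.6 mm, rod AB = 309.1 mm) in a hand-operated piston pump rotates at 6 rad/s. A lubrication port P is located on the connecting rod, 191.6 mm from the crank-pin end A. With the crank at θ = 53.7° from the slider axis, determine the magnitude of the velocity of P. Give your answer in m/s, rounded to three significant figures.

0.354

ω = 6 rad/s.  Crank-pin speed |V_A| = rω = 0.3936 m/s, perpendicular to OA.
Rod angle: sinφ = −(r/L) sinθ ⇒ φ = -9.848°; ω_rod = −rω cosθ/√(L²−r²sin²θ) = -0.76513 rad/s.
V_P = V_A + ω_rod × AP, with AP = 0.1916 m along the rod.
Components: V_Px = −rω sinθ − a·ω_rod·sinφ = -0.34229 m/s;  V_Py = rω cosθ + a·ω_rod·cosφ = +0.088578 m/s.
|V_P| = √(V_Px² + V_Py²) = 0.35356 m/s.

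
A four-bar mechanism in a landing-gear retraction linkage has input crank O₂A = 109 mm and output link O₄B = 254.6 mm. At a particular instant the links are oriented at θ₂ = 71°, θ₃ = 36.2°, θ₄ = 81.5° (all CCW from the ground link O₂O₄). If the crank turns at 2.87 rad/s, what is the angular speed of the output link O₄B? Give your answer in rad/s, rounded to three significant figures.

ω₂ = 2.87 rad/s
Differentiating the loop-closure r₂e^{iθ₂}+r₃e^{iθ₃}=r₁+r₄e^{iθ₄} gives r₂ω₂e^{iθ₂}+r₃ω₃e^{iθ₃}=r₄ω₄e^{iθ₄}.
Eliminating the other unknown: ω₄ = r₂ω₂ sin(θ₂−θ₃) / [r₄ sin(θ₄−θ₃)].
Numerator sine = +0.57071; denominator sine = +0.71080.
Result = 0.109·2.87·(+0.57071) / (0.2546·(+0.71080)) = +0.98655 rad/s; magnitude 0.98655 rad/s.

0.987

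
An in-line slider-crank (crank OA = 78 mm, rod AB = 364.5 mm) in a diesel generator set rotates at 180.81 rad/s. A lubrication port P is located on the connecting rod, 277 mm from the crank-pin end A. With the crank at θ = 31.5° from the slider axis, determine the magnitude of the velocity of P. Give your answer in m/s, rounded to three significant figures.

8.88

ω = 180.8 rad/s.  Crank-pin speed |V_A| = rω = 14.103 m/s, perpendicular to OA.
Rod angle: sinφ = −(r/L) sinθ ⇒ φ = -6.420°; ω_rod = −rω cosθ/√(L²−r²sin²θ) = -33.198 rad/s.
V_P = V_A + ω_rod × AP, with AP = 0.277 m along the rod.
Components: V_Px = −rω sinθ − a·ω_rod·sinφ = -8.3971 m/s;  V_Py = rω cosθ + a·ω_rod·cosφ = +2.8866 m/s.
|V_P| = √(V_Px² + V_Py²) = 8.8794 m/s.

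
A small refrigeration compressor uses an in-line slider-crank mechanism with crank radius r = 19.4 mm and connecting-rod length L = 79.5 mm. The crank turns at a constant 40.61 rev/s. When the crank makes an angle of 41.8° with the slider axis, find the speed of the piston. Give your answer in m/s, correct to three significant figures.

3.91

ω = 2π·40.6 = 255.2 rad/s
For an in-line slider-crank, x = r cosθ + √(L² − r² sin²θ), so v = −rω sinθ·[1 + r cosθ/√(L² − r² sin²θ)].
With r = 0.0194 m, L = 0.0795 m, θ = 41.8°: √(L² − r² sin²θ) = 0.078441 m.
v = −0.0194·255.2·0.66653·[1 + 0.0194·0.74548/0.078441] = -3.9077 m/s.
|v| = 3.9077 m/s.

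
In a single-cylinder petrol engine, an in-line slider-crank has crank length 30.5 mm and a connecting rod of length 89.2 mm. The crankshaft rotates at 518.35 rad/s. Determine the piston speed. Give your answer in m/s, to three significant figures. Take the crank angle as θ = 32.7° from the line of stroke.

11.0

ω = 518.4 rad/s
For an in-line slider-crank, x = r cosθ + √(L² − r² sin²θ), so v = −rω sinθ·[1 + r cosθ/√(L² − r² sin²θ)].
With r = 0.0305 m, L = 0.0892 m, θ = 32.7°: √(L² − r² sin²θ) = 0.087665 m.
v = −0.0305·518.4·0.54024·[1 + 0.0305·0.84151/0.087665] = -11.042 m/s.
|v| = 11.042 m/s.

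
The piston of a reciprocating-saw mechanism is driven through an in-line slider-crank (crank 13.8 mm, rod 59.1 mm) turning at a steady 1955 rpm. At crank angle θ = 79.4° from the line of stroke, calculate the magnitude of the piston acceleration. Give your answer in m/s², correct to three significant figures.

22.7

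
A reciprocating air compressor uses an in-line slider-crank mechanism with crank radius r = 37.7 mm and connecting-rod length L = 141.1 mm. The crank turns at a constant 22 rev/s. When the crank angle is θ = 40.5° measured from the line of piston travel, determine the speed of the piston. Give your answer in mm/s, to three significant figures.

4080

ω = 2π·22 = 138.2 rad/s
For an in-line slider-crank, x = r cosθ + √(L² − r² sin²θ), so v = −rω sinθ·[1 + r cosθ/√(L² − r² sin²θ)].
With r = 0.0377 m, L = 0.1411 m, θ = 40.5°: √(L² − r² sin²θ) = 0.13896 m.
v = −0.0377·138.2·0.64945·[1 + 0.0377·0.76041/0.13896] = -4.0827 m/s.
|v| = 4.0827 m/s = 4082.7 mm/s.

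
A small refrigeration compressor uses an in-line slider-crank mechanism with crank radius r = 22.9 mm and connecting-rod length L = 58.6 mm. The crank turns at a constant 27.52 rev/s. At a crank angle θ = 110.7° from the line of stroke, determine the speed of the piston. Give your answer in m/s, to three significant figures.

3.15

ω = 2π·27.5 = 172.9 rad/s
For an in-line slider-crank, x = r cosθ + √(L² − r² sin²θ), so v = −rω sinθ·[1 + r cosθ/√(L² − r² sin²θ)].
With r = 0.0229 m, L = 0.0586 m, θ = 110.7°: √(L² − r² sin²θ) = 0.054544 m.
v = −0.0229·172.9·0.93544·[1 + 0.0229·-0.35347/0.054544] = -3.1544 m/s.
|v| = 3.1544 m/s.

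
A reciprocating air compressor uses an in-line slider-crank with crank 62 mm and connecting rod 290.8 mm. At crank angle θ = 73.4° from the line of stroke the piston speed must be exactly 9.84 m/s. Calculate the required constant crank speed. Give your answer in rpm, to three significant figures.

For an in-line slider-crank, |v_piston| = rω|sinθ|·[1 + r cosθ/√(L² − r² sin²θ)].
With r = 0.062 m, L = 0.2908 m, θ = 73.4°: the bracketed kinematic factor |dx/dθ| = 0.063113 m.
ω = v/|dx/dθ| = 9.84/0.063113 = 155.91 rad/s.
N = 60ω/(2π) = 1488.8 rpm.

1490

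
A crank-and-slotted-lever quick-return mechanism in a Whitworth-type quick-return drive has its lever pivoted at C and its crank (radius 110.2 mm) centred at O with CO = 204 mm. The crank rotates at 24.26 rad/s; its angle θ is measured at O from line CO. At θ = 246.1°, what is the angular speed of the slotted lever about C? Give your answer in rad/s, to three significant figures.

ω = 24.26 rad/s
Crank pin A relative to C: A = (d + r cosθ, r sinθ); lever angle φ = atan2(r sinθ, d + r cosθ).
Differentiating tanφ: φ̇ = rω(d cosθ + r)/(d² + r² + 2dr cosθ).
d² + r² + 2dr cosθ = |CA|² = 0.0355442 m²;  d cosθ + r = +0.027551 m.
|ω_lever| = |0.1102·24.26·+0.027551| / 0.0355442 = 2.0723 rad/s.

2.07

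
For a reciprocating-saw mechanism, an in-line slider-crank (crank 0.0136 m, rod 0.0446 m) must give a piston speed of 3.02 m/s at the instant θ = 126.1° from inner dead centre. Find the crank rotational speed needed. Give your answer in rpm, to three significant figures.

For an in-line slider-crank, |v_piston| = rω|sinθ|·[1 + r cosθ/√(L² − r² sin²θ)].
With r = 0.0136 m, L = 0.0446 m, θ = 126.1°: the bracketed kinematic factor |dx/dθ| = 0.0089516 m.
ω = v/|dx/dθ| = 3.02/0.0089516 = 337.37 rad/s.
N = 60ω/(2π) = 3221.7 rpm.

3220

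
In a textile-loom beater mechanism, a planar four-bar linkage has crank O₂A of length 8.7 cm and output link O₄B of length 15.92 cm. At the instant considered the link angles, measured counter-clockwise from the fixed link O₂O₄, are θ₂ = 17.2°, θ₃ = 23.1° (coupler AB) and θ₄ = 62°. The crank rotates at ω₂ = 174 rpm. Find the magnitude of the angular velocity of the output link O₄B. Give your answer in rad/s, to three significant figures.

ω₂ = 18.22 rad/s (from 174 rpm).
Differentiating the loop-closure r₂e^{iθ₂}+r₃e^{iθ₃}=r₁+r₄e^{iθ₄} gives r₂ω₂e^{iθ₂}+r₃ω₃e^{iθ₃}=r₄ω₄e^{iθ₄}.
Eliminating the other unknown: ω₄ = r₂ω₂ sin(θ₂−θ₃) / [r₄ sin(θ₄−θ₃)].
Numerator sine = -0.10279; denominator sine = +0.62796.
Result = 0.087·18.22·(-0.10279) / (0.1592·(+0.62796)) = -1.63 rad/s; magnitude 1.63 rad/s.

1.63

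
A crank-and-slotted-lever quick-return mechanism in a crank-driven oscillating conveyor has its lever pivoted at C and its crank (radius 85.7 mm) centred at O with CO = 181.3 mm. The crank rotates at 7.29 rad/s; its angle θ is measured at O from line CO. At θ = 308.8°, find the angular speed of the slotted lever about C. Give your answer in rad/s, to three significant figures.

ω = 7.29 rad/s
Crank pin A relative to C: A = (d + r cosθ, r sinθ); lever angle φ = atan2(r sinθ, d + r cosθ).
Differentiating tanφ: φ̇ = rω(d cosθ + r)/(d² + r² + 2dr cosθ).
d² + r² + 2dr cosθ = |CA|² = 0.0596858 m²;  d cosθ + r = +0.1993 m.
|ω_lever| = |0.0857·7.29·+0.1993| / 0.0596858 = 2.0862 rad/s.

2.09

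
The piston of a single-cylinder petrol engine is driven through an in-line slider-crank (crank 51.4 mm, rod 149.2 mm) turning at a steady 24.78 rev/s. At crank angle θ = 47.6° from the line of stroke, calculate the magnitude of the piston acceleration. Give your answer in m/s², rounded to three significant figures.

814

ω = 2π·24.8 = 155.7 rad/s
x(θ) = r cosθ + √(L² − r² sin²θ); with ω constant, a = ω²·d²x/dθ².
d²x/dθ² = −r cosθ − r²(cos2θ)/√u − r⁴ sin²2θ/(4u^{3/2}),  u = L² − r² sin²θ = 0.0208199 m².
Substituting r = 0.0514 m, L = 0.1492 m, θ = 47.6°: d²x/dθ² = -0.033576 m.
a = ω²·d²x/dθ² = (155.7)²·(-0.033576) = -813.93 m/s²;  |a| = 813.93 m/s².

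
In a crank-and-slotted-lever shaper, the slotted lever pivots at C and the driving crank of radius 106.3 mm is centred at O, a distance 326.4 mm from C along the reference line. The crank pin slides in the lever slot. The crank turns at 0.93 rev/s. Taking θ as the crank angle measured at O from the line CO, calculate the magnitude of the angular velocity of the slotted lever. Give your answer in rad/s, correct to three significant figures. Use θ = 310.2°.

1.21

ω = 5.843 rad/s (from 0.93 rev/s).
Crank pin A relative to C: A = (d + r cosθ, r sinθ); lever angle φ = atan2(r sinθ, d + r cosθ).
Differentiating tanφ: φ̇ = rω(d cosθ + r)/(d² + r² + 2dr cosθ).
d² + r² + 2dr cosθ = |CA|² = 0.162627 m²;  d cosθ + r = +0.31698 m.
|ω_lever| = |0.1063·5.843·+0.31698| / 0.162627 = 1.2107 rad/s.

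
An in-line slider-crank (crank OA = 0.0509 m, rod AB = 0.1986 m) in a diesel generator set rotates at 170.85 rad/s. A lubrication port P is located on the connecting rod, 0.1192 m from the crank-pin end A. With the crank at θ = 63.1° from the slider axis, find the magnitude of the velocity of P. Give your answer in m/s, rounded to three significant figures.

8.46

ω = 170.8 rad/s.  Crank-pin speed |V_A| = rω = 8.6963 m/s, perpendicular to OA.
Rod angle: sinφ = −(r/L) sinθ ⇒ φ = -13.212°; ω_rod = −rω cosθ/√(L²−r²sin²θ) = -20.35 rad/s.
V_P = V_A + ω_rod × AP, with AP = 0.1192 m along the rod.
Components: V_Px = −rω sinθ − a·ω_rod·sinφ = -8.3097 m/s;  V_Py = rω cosθ + a·ω_rod·cosφ = +1.573 m/s.
|V_P| = √(V_Px² + V_Py²) = 8.4573 m/s.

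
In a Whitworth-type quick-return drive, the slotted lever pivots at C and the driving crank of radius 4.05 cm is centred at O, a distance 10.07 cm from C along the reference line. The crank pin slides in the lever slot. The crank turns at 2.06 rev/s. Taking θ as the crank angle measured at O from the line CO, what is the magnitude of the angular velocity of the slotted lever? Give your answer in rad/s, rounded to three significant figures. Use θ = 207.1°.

ω = 12.94 rad/s (from 2.06 rev/s).
Crank pin A relative to C: A = (d + r cosθ, r sinθ); lever angle φ = atan2(r sinθ, d + r cosθ).
Differentiating tanφ: φ̇ = rω(d cosθ + r)/(d² + r² + 2dr cosθ).
d² + r² + 2dr cosθ = |CA|² = 0.00451954 m²;  d cosθ + r = -0.049144 m.
|ω_lever| = |0.0405·12.94·-0.049144| / 0.00451954 = 5.7001 rad/s.

5.70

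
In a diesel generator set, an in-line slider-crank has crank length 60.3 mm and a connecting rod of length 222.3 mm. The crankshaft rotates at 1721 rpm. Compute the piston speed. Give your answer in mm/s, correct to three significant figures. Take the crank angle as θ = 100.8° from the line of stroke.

10100

ω = 2π·1721/60 = 180.2 rad/s
For an in-line slider-crank, x = r cosθ + √(L² − r² sin²θ), so v = −rω sinθ·[1 + r cosθ/√(L² − r² sin²θ)].
With r = 0.0603 m, L = 0.2223 m, θ = 100.8°: √(L² − r² sin²θ) = 0.21426 m.
v = −0.0603·180.2·0.98229·[1 + 0.0603·-0.18738/0.21426] = -10.112 m/s.
|v| = 10.112 m/s = 10112 mm/s.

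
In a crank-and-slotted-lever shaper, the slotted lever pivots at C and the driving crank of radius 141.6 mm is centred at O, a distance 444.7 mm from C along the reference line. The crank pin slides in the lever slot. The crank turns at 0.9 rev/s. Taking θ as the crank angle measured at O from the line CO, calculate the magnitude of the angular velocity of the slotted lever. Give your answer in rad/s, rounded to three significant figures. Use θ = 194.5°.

2.41

ω = 5.655 rad/s (from 0.9 rev/s).
Crank pin A relative to C: A = (d + r cosθ, r sinθ); lever angle φ = atan2(r sinθ, d + r cosθ).
Differentiating tanφ: φ̇ = rω(d cosθ + r)/(d² + r² + 2dr cosθ).
d² + r² + 2dr cosθ = |CA|² = 0.0958811 m²;  d cosθ + r = -0.28894 m.
|ω_lever| = |0.1416·5.655·-0.28894| / 0.0958811 = 2.413 rad/s.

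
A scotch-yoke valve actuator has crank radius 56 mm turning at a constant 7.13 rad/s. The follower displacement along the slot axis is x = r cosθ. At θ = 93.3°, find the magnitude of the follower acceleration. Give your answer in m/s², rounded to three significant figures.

0.164

ω = 7.13 rad/s
x = r cosθ ⇒ ẍ = −rω² cosθ (ω constant).
|a| = rω²|cosθ| = 0.056·(7.13)²·|cos 93.3°| = 0.16388 m/s².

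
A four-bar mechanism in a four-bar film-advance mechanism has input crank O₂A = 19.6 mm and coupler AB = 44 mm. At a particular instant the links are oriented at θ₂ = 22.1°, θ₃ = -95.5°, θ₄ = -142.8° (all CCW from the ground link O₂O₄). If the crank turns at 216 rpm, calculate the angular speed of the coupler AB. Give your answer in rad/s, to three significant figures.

ω₂ = 22.62 rad/s (from 216 rpm).
Differentiating the loop-closure r₂e^{iθ₂}+r₃e^{iθ₃}=r₁+r₄e^{iθ₄} gives r₂ω₂e^{iθ₂}+r₃ω₃e^{iθ₃}=r₄ω₄e^{iθ₄}.
Eliminating the other unknown: ω₃ = r₂ω₂ sin(θ₄−θ₂) / [r₃ sin(θ₃−θ₄)].
Numerator sine = -0.26050; denominator sine = +0.73491.
Result = 0.0196·22.62·(-0.26050) / (0.044·(+0.73491)) = -3.5716 rad/s; magnitude 3.5716 rad/s.

3.57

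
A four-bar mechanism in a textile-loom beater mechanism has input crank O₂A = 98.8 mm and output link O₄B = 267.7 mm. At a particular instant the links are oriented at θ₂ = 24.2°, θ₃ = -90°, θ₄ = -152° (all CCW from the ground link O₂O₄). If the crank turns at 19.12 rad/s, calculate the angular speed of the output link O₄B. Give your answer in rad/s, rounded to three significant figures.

ω₂ = 19.12 rad/s
Differentiating the loop-closure r₂e^{iθ₂}+r₃e^{iθ₃}=r₁+r₄e^{iθ₄} gives r₂ω₂e^{iθ₂}+r₃ω₃e^{iθ₃}=r₄ω₄e^{iθ₄}.
Eliminating the other unknown: ω₄ = r₂ω₂ sin(θ₂−θ₃) / [r₄ sin(θ₄−θ₃)].
Numerator sine = +0.91212; denominator sine = -0.88295.
Result = 0.0988·19.12·(+0.91212) / (0.2677·(-0.88295)) = -7.2898 rad/s; magnitude 7.2898 rad/s.

7.29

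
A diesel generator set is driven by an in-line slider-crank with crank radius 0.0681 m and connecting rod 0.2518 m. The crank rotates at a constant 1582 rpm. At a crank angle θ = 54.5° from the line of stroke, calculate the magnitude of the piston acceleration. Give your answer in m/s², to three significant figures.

ω = 2π·1582/60 = 165.7 rad/s
x(θ) = r cosθ + √(L² − r² sin²θ); with ω constant, a = ω²·d²x/dθ².
d²x/dθ² = −r cosθ − r²(cos2θ)/√u − r⁴ sin²2θ/(4u^{3/2}),  u = L² − r² sin²θ = 0.0603295 m².
Substituting r = 0.0681 m, L = 0.2518 m, θ = 54.5°: d²x/dθ² = -0.033723 m.
a = ω²·d²x/dθ² = (165.7)²·(-0.033723) = -925.55 m/s²;  |a| = 925.55 m/s².

926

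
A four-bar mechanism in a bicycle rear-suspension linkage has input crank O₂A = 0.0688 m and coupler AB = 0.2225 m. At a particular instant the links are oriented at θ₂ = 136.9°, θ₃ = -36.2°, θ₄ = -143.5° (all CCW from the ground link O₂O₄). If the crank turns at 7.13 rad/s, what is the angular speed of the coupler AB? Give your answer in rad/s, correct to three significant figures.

ω₂ = 7.13 rad/s
Differentiating the loop-closure r₂e^{iθ₂}+r₃e^{iθ₃}=r₁+r₄e^{iθ₄} gives r₂ω₂e^{iθ₂}+r₃ω₃e^{iθ₃}=r₄ω₄e^{iθ₄}.
Eliminating the other unknown: ω₃ = r₂ω₂ sin(θ₄−θ₂) / [r₃ sin(θ₃−θ₄)].
Numerator sine = +0.98357; denominator sine = +0.95476.
Result = 0.0688·7.13·(+0.98357) / (0.2225·(+0.95476)) = +2.2712 rad/s; magnitude 2.2712 rad/s.

2.27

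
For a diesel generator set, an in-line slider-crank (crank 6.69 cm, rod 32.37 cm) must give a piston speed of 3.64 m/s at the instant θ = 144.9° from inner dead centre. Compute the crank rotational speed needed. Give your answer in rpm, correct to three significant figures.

For an in-line slider-crank, |v_piston| = rω|sinθ|·[1 + r cosθ/√(L² − r² sin²θ)].
With r = 0.0669 m, L = 0.3237 m, θ = 144.9°: the bracketed kinematic factor |dx/dθ| = 0.031917 m.
ω = v/|dx/dθ| = 3.64/0.031917 = 114.05 rad/s.
N = 60ω/(2π) = 1089.1 rpm.

1090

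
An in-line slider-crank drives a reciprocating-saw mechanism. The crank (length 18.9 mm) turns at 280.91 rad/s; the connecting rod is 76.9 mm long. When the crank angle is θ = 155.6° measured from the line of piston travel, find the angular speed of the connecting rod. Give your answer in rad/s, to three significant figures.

63.2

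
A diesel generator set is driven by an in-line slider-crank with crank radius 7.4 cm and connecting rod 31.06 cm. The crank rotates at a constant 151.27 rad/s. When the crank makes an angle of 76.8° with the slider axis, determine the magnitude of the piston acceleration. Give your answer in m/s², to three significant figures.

ω = 151.3 rad/s
x(θ) = r cosθ + √(L² − r² sin²θ); with ω constant, a = ω²·d²x/dθ².
d²x/dθ² = −r cosθ − r²(cos2θ)/√u − r⁴ sin²2θ/(4u^{3/2}),  u = L² − r² sin²θ = 0.0912819 m².
Substituting r = 0.074 m, L = 0.3106 m, θ = 76.8°: d²x/dθ² = -0.00071719 m.
a = ω²·d²x/dθ² = (151.3)²·(-0.00071719) = -16.411 m/s²;  |a| = 16.411 m/s².

16.4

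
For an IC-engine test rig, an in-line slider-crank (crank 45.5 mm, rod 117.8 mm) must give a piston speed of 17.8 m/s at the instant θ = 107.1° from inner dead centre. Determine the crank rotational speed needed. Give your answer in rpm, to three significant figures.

4450

For an in-line slider-crank, |v_piston| = rω|sinθ|·[1 + r cosθ/√(L² − r² sin²θ)].
With r = 0.0455 m, L = 0.1178 m, θ = 107.1°: the bracketed kinematic factor |dx/dθ| = 0.038174 m.
ω = v/|dx/dθ| = 17.8/0.038174 = 466.29 rad/s.
N = 60ω/(2π) = 4452.7 rpm.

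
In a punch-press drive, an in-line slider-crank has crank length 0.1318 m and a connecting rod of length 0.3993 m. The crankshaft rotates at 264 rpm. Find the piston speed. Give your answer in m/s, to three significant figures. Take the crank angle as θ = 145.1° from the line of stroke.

1.51

ω = 2π·264/60 = 27.65 rad/s
For an in-line slider-crank, x = r cosθ + √(L² − r² sin²θ), so v = −rω sinθ·[1 + r cosθ/√(L² − r² sin²θ)].
With r = 0.1318 m, L = 0.3993 m, θ = 145.1°: √(L² − r² sin²θ) = 0.39211 m.
v = −0.1318·27.65·0.57215·[1 + 0.1318·-0.82015/0.39211] = -1.51 m/s.
|v| = 1.51 m/s.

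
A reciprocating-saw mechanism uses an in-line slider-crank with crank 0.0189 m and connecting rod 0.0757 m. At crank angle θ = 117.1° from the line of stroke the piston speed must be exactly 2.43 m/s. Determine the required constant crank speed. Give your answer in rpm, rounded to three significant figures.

For an in-line slider-crank, |v_piston| = rω|sinθ|·[1 + r cosθ/√(L² − r² sin²θ)].
With r = 0.0189 m, L = 0.0757 m, θ = 117.1°: the bracketed kinematic factor |dx/dθ| = 0.014862 m.
ω = v/|dx/dθ| = 2.43/0.014862 = 163.5 rad/s.
N = 60ω/(2π) = 1561.3 rpm.

1560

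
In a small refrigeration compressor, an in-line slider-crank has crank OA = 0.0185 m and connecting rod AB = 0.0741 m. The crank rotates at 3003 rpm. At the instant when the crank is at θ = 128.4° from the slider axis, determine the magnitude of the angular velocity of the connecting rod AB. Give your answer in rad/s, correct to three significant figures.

ω = 314.5 rad/s (converted from 3003 rpm).
The rod makes angle φ with the slider axis where L sinφ = r sinθ; differentiating, L cosφ·φ̇ = r ω cosθ.
L cosφ = √(L² − r² sin²θ) = 0.072668 m.
|ω_rod| = r ω |cosθ| / √(L² − r² sin²θ) = 0.0185·314.5·0.62115/0.072668 = 49.729 rad/s.

49.7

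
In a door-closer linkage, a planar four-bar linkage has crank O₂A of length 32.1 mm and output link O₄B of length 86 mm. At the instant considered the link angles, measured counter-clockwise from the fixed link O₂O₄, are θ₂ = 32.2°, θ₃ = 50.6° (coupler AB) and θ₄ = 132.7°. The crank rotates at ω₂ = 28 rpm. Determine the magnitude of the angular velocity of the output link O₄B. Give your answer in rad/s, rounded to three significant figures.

0.349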